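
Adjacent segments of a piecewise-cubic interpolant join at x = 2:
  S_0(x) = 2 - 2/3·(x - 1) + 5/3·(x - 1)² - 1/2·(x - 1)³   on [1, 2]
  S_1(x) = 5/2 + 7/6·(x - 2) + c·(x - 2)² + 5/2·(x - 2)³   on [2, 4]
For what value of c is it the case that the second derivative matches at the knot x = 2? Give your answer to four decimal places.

S_0''(x) = 10/3 - 3·(x - 1), so S_0''(2) = 1/3. On the right, S_1''(2) = 2c, so c = 1/6.

0.1667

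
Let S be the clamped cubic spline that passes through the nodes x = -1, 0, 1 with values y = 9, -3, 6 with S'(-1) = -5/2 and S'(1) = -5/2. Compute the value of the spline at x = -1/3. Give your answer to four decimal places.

0.0741

Write σ_i for S''(x_i). With h_i = 1, 1 and divided differences Δ_i = -12, 9, the continuity of S' gives the tridiagonal system
  1·σ_0 + 4·σ_1 + 1·σ_2 = 6(Δ_1 - Δ_0) = 126
Clamped end conditions give two more equations: 2h_0·σ_0 + h_0·σ_1 = 6(Δ_0 - S'(-1)) = -57 and h_1·σ_1 + 2h_1·σ_2 = 6(S'(1) - Δ_1) = -69.
Solving the tridiagonal system: σ_0 = -60, σ_1 = 63, σ_2 = -66.
On [-1, 0], S(x) = 9 - 5/2·(x + 1) - 30·(x + 1)² + 41/2·(x + 1)³.
With (x + 1) = 2/3: S(-1/3) = 2/27.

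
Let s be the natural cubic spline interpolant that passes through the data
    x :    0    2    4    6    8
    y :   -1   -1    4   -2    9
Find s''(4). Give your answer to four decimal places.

-7.0714

Put σ_i = s'' at the i-th knot. Here h = (2, 2, 2, 2) and Δ = (0, 5/2, -3, 11/2), so the interior equations h_(i-1)·σ_(i-1) + 2(h_(i-1)+h_i)·σ_i + h_i·σ_(i+1) = 6(Δ_i − Δ_(i-1)) read
  2·σ_0 + 8·σ_1 + 2·σ_2 = 6(Δ_1 - Δ_0) = 15
  2·σ_1 + 8·σ_2 + 2·σ_3 = 6(Δ_2 - Δ_1) = -33
  2·σ_2 + 8·σ_3 + 2·σ_4 = 6(Δ_3 - Δ_2) = 51
Natural end conditions: σ_0 = σ_4 = 0.
Solving: σ_0 = 0, σ_1 = 51/14, σ_2 = -99/14, σ_3 = 57/7, σ_4 = 0.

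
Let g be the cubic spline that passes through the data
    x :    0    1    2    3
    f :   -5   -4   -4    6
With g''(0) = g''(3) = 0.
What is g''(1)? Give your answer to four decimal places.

-5.6000

Write m_i for g''(x_i). With h_i = 1, 1, 1 and divided differences Δ_i = 1, 0, 10, the continuity of g' gives the tridiagonal system
  1·m_0 + 4·m_1 + 1·m_2 = 6(Δ_1 - Δ_0) = -6
  1·m_1 + 4·m_2 + 1·m_3 = 6(Δ_2 - Δ_1) = 60
Natural end conditions: m_0 = m_3 = 0.
Solving the tridiagonal system: m_0 = 0, m_1 = -28/5, m_2 = 82/5, m_3 = 0.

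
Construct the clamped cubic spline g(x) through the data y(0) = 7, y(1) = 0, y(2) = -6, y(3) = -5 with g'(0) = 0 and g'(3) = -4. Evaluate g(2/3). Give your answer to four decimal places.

With M_i denoting the second derivative at x_i, h_i = 1, 1, 1, and Δ_i = (y_(i+1) − y_i)/h_i = -7, -6, 1:
  1·M_0 + 4·M_1 + 1·M_2 = 6(Δ_1 - Δ_0) = 6
  1·M_1 + 4·M_2 + 1·M_3 = 6(Δ_2 - Δ_1) = 42
Clamped end conditions give two more equations: 2h_0·M_0 + h_0·M_1 = 6(Δ_0 - g'(0)) = -42 and h_2·M_2 + 2h_2·M_3 = 6(g'(3) - Δ_2) = -30.
Forward elimination and back-substitution give M_0 = -68/3, M_1 = 10/3, M_2 = 46/3, M_3 = -68/3.
On [0, 1], g(x) = 7 + 0·x - 34/3·x² + 13/3·x³.
With x = 2/3: g(2/3) = 263/81.

3.2469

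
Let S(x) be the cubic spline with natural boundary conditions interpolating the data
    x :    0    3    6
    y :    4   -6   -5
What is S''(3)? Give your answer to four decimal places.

1.8333

Let M_i = S''(x_i). Step sizes h_i = 3, 3; slopes of the chords Δ_i = (y_(i+1) - y_i)/h_i = -10/3, 1/3.
  3·M_0 + 12·M_1 + 3·M_2 = 6(Δ_1 - Δ_0) = 22
Natural end conditions: M_0 = M_2 = 0.
Solving the tridiagonal system: M_0 = 0, M_1 = 11/6, M_2 = 0.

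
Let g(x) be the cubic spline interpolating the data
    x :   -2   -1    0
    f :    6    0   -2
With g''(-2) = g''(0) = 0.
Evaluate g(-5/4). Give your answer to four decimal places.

Put M_i = g'' at the i-th knot. Here h = (1, 1) and Δ = (-6, -2), so the interior equations h_(i-1)·M_(i-1) + 2(h_(i-1)+h_i)·M_i + h_i·M_(i+1) = 6(Δ_i − Δ_(i-1)) read
  1·M_0 + 4·M_1 + 1·M_2 = 6(Δ_1 - Δ_0) = 24
Natural end conditions: M_0 = M_2 = 0.
Solving: M_0 = 0, M_1 = 6, M_2 = 0.
On [-2, -1], g(x) = 6 - 7·(x + 2) + 0·(x + 2)² + 1·(x + 2)³.
With (x + 2) = 3/4: g(-5/4) = 75/64.

1.1719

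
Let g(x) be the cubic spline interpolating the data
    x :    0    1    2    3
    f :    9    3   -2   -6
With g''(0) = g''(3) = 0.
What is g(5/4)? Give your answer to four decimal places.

Put M_i = g'' at the i-th knot. Here h = (1, 1, 1) and Δ = (-6, -5, -4), so the interior equations h_(i-1)·M_(i-1) + 2(h_(i-1)+h_i)·M_i + h_i·M_(i+1) = 6(Δ_i − Δ_(i-1)) read
  1·M_0 + 4·M_1 + 1·M_2 = 6(Δ_1 - Δ_0) = 6
  1·M_1 + 4·M_2 + 1·M_3 = 6(Δ_2 - Δ_1) = 6
Natural end conditions: M_0 = M_3 = 0.
Solving the tridiagonal system: M_0 = 0, M_1 = 6/5, M_2 = 6/5, M_3 = 0.
On [1, 2], g(x) = 3 - 28/5·(x - 1) + 3/5·(x - 1)² + 0·(x - 1)³.
With (x - 1) = 1/4: g(5/4) = 131/80.

1.6375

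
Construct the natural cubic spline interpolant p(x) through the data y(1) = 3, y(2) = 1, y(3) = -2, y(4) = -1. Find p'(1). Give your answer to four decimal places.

Put M_i = p'' at the i-th knot. Here h = (1, 1, 1) and Δ = (-2, -3, 1), so the interior equations h_(i-1)·M_(i-1) + 2(h_(i-1)+h_i)·M_i + h_i·M_(i+1) = 6(Δ_i − Δ_(i-1)) read
  1·M_0 + 4·M_1 + 1·M_2 = 6(Δ_1 - Δ_0) = -6
  1·M_1 + 4·M_2 + 1·M_3 = 6(Δ_2 - Δ_1) = 24
Natural end conditions: M_0 = M_3 = 0.
Solving the tridiagonal system: M_0 = 0, M_1 = -16/5, M_2 = 34/5, M_3 = 0.
On [1, 2], p'(x) = b_0 + 2c_0·(x - 1) + 3d_0·(x - 1)² with b_0 = Δ_0 - h_0(2M_0 + M_1)/6 = -22/15, c_0 = M_0/2 = 0, d_0 = (M_1 - M_0)/(6h_0) = -8/15. So p'(1) = -22/15.

-1.4667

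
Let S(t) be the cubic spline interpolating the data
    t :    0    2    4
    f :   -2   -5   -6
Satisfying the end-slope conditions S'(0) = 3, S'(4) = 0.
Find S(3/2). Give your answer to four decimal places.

Write m_i for S''(x_i). With h_i = 2, 2 and divided differences Δ_i = -3/2, -1/2, the continuity of S' gives the tridiagonal system
  2·m_0 + 8·m_1 + 2·m_2 = 6(Δ_1 - Δ_0) = 6
Clamped end conditions give two more equations: 2h_0·m_0 + h_0·m_1 = 6(Δ_0 - S'(0)) = -27 and h_1·m_1 + 2h_1·m_2 = 6(S'(4) - Δ_1) = 3.
Forward elimination and back-substitution give m_0 = -33/4, m_1 = 3, m_2 = -3/4.
On [0, 2], S(t) = -2 + 3·t - 33/8·t² + 15/16·t³.
With t = 3/2: S(3/2) = -463/128.

-3.6172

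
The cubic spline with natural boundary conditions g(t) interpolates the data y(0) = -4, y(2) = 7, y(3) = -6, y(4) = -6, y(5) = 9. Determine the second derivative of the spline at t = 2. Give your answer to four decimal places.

-21.9419

Put σ_i = g'' at the i-th knot. Here h = (2, 1, 1, 1) and Δ = (11/2, -13, 0, 15), so the interior equations h_(i-1)·σ_(i-1) + 2(h_(i-1)+h_i)·σ_i + h_i·σ_(i+1) = 6(Δ_i − Δ_(i-1)) read
  2·σ_0 + 6·σ_1 + 1·σ_2 = 6(Δ_1 - Δ_0) = -111
  1·σ_1 + 4·σ_2 + 1·σ_3 = 6(Δ_2 - Δ_1) = 78
  1·σ_2 + 4·σ_3 + 1·σ_4 = 6(Δ_3 - Δ_2) = 90
Natural end conditions: σ_0 = σ_4 = 0.
Hence σ_0 = 0, σ_1 = -1887/86, σ_2 = 888/43, σ_3 = 1491/86, σ_4 = 0.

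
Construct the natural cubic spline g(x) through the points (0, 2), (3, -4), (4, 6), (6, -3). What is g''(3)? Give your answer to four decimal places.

Put m_i = g'' at the i-th knot. Here h = (3, 1, 2) and Δ = (-2, 10, -9/2), so the interior equations h_(i-1)·m_(i-1) + 2(h_(i-1)+h_i)·m_i + h_i·m_(i+1) = 6(Δ_i − Δ_(i-1)) read
  3·m_0 + 8·m_1 + 1·m_2 = 6(Δ_1 - Δ_0) = 72
  1·m_1 + 6·m_2 + 2·m_3 = 6(Δ_2 - Δ_1) = -87
Natural end conditions: m_0 = m_3 = 0.
Solving: m_0 = 0, m_1 = 519/47, m_2 = -768/47, m_3 = 0.

11.0426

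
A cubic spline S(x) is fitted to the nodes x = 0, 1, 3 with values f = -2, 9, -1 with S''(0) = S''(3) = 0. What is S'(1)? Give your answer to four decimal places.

5.6667

Put M_i = S'' at the i-th knot. Here h = (1, 2) and Δ = (11, -5), so the interior equations h_(i-1)·M_(i-1) + 2(h_(i-1)+h_i)·M_i + h_i·M_(i+1) = 6(Δ_i − Δ_(i-1)) read
  1·M_0 + 6·M_1 + 2·M_2 = 6(Δ_1 - Δ_0) = -96
Natural end conditions: M_0 = M_2 = 0.
Solving the tridiagonal system: M_0 = 0, M_1 = -16, M_2 = 0.
On [1, 3], S'(x) = b_1 + 2c_1·(x - 1) + 3d_1·(x - 1)² with b_1 = Δ_1 - h_1(2M_1 + M_2)/6 = 17/3, c_1 = M_1/2 = -8, d_1 = (M_2 - M_1)/(6h_1) = 4/3. So S'(1) = 17/3.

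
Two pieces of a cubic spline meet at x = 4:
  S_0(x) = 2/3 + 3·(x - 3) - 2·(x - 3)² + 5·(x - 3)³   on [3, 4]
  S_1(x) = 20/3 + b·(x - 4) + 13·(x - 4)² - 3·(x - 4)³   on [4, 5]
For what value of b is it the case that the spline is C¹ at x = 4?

S_0'(x) = 3 - 4·(x - 3) + 15·(x - 3)², so S_0'(4) = 14. On the right, S_1'(4) = b, so b = 14.

14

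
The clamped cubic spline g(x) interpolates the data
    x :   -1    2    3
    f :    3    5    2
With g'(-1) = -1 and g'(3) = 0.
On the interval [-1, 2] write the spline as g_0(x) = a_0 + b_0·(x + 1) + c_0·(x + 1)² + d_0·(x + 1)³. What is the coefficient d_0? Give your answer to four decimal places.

Write M_i for g''(x_i). With h_i = 3, 1 and divided differences Δ_i = 2/3, -3, the continuity of g' gives the tridiagonal system
  3·M_0 + 8·M_1 + 1·M_2 = 6(Δ_1 - Δ_0) = -22
Clamped end conditions give two more equations: 2h_0·M_0 + h_0·M_1 = 6(Δ_0 - g'(-1)) = 10 and h_1·M_1 + 2h_1·M_2 = 6(g'(3) - Δ_1) = 18.
Forward elimination and back-substitution give M_0 = 14/3, M_1 = -6, M_2 = 12.
On [-1, 2], with g_0(x) = a_0 + b_0·(x + 1) + c_0·(x + 1)² + d_0·(x + 1)³: c_0 = M_0/2 = 7/3, d_0 = (M_1 - M_0)/(6h_0) = -16/27, b_0 = Δ_0 - h_0(2M_0 + M_1)/6 = -1.

-0.5926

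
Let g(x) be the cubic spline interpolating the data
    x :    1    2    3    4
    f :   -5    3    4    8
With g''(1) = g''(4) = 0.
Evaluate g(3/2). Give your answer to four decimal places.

-0.2250

With M_i denoting the second derivative at x_i, h_i = 1, 1, 1, and Δ_i = (y_(i+1) − y_i)/h_i = 8, 1, 4:
  1·M_0 + 4·M_1 + 1·M_2 = 6(Δ_1 - Δ_0) = -42
  1·M_1 + 4·M_2 + 1·M_3 = 6(Δ_2 - Δ_1) = 18
Natural end conditions: M_0 = M_3 = 0.
Solving the tridiagonal system: M_0 = 0, M_1 = -62/5, M_2 = 38/5, M_3 = 0.
On [1, 2], g(x) = -5 + 151/15·(x - 1) + 0·(x - 1)² - 31/15·(x - 1)³.
With (x - 1) = 1/2: g(3/2) = -9/40.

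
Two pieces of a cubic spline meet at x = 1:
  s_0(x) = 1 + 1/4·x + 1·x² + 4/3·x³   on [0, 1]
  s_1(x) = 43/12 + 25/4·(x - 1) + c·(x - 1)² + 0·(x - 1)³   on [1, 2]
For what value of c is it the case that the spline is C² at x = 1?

s_0''(x) = 2 + 8·x, so s_0''(1) = 10. On the right, s_1''(1) = 2c, so c = 5.

5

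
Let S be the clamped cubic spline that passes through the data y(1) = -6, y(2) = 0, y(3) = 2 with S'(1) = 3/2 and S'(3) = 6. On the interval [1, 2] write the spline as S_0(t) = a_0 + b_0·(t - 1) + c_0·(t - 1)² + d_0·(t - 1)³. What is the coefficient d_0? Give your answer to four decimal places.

Write M_i for S''(x_i). With h_i = 1, 1 and divided differences Δ_i = 6, 2, the continuity of S' gives the tridiagonal system
  1·M_0 + 4·M_1 + 1·M_2 = 6(Δ_1 - Δ_0) = -24
Clamped end conditions give two more equations: 2h_0·M_0 + h_0·M_1 = 6(Δ_0 - S'(1)) = 27 and h_1·M_1 + 2h_1·M_2 = 6(S'(3) - Δ_1) = 24.
Forward elimination and back-substitution give M_0 = 87/4, M_1 = -33/2, M_2 = 81/4.
On [1, 2], with S_0(t) = a_0 + b_0·(t - 1) + c_0·(t - 1)² + d_0·(t - 1)³: c_0 = M_0/2 = 87/8, d_0 = (M_1 - M_0)/(6h_0) = -51/8, b_0 = Δ_0 - h_0(2M_0 + M_1)/6 = 3/2.

-6.3750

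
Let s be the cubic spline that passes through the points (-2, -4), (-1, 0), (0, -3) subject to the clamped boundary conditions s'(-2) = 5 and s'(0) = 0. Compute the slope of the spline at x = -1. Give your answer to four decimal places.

-0.5000

Put m_i = s'' at the i-th knot. Here h = (1, 1) and Δ = (4, -3), so the interior equations h_(i-1)·m_(i-1) + 2(h_(i-1)+h_i)·m_i + h_i·m_(i+1) = 6(Δ_i − Δ_(i-1)) read
  1·m_0 + 4·m_1 + 1·m_2 = 6(Δ_1 - Δ_0) = -42
Clamped end conditions give two more equations: 2h_0·m_0 + h_0·m_1 = 6(Δ_0 - s'(-2)) = -6 and h_1·m_1 + 2h_1·m_2 = 6(s'(0) - Δ_1) = 18.
Solving: m_0 = 5, m_1 = -16, m_2 = 17.
On [-1, 0], s'(x) = b_1 + 2c_1·(x + 1) + 3d_1·(x + 1)² with b_1 = Δ_1 - h_1(2m_1 + m_2)/6 = -1/2, c_1 = m_1/2 = -8, d_1 = (m_2 - m_1)/(6h_1) = 11/2. So s'(-1) = -1/2.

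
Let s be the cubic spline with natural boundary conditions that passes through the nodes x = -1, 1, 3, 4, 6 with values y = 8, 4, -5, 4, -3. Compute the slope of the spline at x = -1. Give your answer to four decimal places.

Write M_i for s''(x_i). With h_i = 2, 2, 1, 2 and divided differences Δ_i = -2, -9/2, 9, -7/2, the continuity of s' gives the tridiagonal system
  2·M_0 + 8·M_1 + 2·M_2 = 6(Δ_1 - Δ_0) = -15
  2·M_1 + 6·M_2 + 1·M_3 = 6(Δ_2 - Δ_1) = 81
  1·M_2 + 6·M_3 + 2·M_4 = 6(Δ_3 - Δ_2) = -75
Natural end conditions: M_0 = M_4 = 0.
Hence M_0 = 0, M_1 = -1647/256, M_2 = 1167/64, M_3 = -1989/128, M_4 = 0.
On [-1, 1], s'(x) = b_0 + 2c_0·(x + 1) + 3d_0·(x + 1)² with b_0 = Δ_0 - h_0(2M_0 + M_1)/6 = 37/256, c_0 = M_0/2 = 0, d_0 = (M_1 - M_0)/(6h_0) = -549/1024. So s'(-1) = 37/256.

0.1445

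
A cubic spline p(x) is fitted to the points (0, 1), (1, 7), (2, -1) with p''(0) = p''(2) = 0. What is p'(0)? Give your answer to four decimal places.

With σ_i denoting the second derivative at x_i, h_i = 1, 1, and Δ_i = (y_(i+1) − y_i)/h_i = 6, -8:
  1·σ_0 + 4·σ_1 + 1·σ_2 = 6(Δ_1 - Δ_0) = -84
Natural end conditions: σ_0 = σ_2 = 0.
Solving the tridiagonal system: σ_0 = 0, σ_1 = -21, σ_2 = 0.
On [0, 1], p'(x) = b_0 + 2c_0·x + 3d_0·x² with b_0 = Δ_0 - h_0(2σ_0 + σ_1)/6 = 19/2, c_0 = σ_0/2 = 0, d_0 = (σ_1 - σ_0)/(6h_0) = -7/2. So p'(0) = 19/2.

9.5000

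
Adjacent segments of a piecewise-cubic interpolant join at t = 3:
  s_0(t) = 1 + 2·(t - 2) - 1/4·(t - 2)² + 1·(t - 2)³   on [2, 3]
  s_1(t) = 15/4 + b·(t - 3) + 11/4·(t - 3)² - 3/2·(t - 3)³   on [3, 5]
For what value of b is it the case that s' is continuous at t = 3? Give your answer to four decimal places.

s_0'(t) = 2 - 1/2·(t - 2) + 3·(t - 2)², so s_0'(3) = 9/2. On the right, s_1'(3) = b, so b = 9/2.

4.5000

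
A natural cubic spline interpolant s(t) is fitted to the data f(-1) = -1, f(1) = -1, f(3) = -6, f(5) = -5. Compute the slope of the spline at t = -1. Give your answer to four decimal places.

Let M_i = s''(x_i). Step sizes h_i = 2, 2, 2; slopes of the chords Δ_i = (y_(i+1) - y_i)/h_i = 0, -5/2, 1/2.
  2·M_0 + 8·M_1 + 2·M_2 = 6(Δ_1 - Δ_0) = -15
  2·M_1 + 8·M_2 + 2·M_3 = 6(Δ_2 - Δ_1) = 18
Natural end conditions: M_0 = M_3 = 0.
Solving: M_0 = 0, M_1 = -13/5, M_2 = 29/10, M_3 = 0.
On [-1, 1], s'(t) = b_0 + 2c_0·(t + 1) + 3d_0·(t + 1)² with b_0 = Δ_0 - h_0(2M_0 + M_1)/6 = 13/15, c_0 = M_0/2 = 0, d_0 = (M_1 - M_0)/(6h_0) = -13/60. So s'(-1) = 13/15.

0.8667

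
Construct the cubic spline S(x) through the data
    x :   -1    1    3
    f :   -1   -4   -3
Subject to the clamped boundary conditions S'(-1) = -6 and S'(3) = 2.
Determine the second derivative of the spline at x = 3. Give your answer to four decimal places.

With σ_i denoting the second derivative at x_i, h_i = 2, 2, and Δ_i = (y_(i+1) − y_i)/h_i = -3/2, 1/2:
  2·σ_0 + 8·σ_1 + 2·σ_2 = 6(Δ_1 - Δ_0) = 12
Clamped end conditions give two more equations: 2h_0·σ_0 + h_0·σ_1 = 6(Δ_0 - S'(-1)) = 27 and h_1·σ_1 + 2h_1·σ_2 = 6(S'(3) - Δ_1) = 9.
Forward elimination and back-substitution give σ_0 = 29/4, σ_1 = -1, σ_2 = 11/4.

2.7500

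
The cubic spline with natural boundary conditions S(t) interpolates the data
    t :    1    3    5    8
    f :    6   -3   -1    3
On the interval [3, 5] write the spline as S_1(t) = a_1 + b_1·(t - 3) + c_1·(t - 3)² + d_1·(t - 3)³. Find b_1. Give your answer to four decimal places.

Put σ_i = S'' at the i-th knot. Here h = (2, 2, 3) and Δ = (-9/2, 1, 4/3), so the interior equations h_(i-1)·σ_(i-1) + 2(h_(i-1)+h_i)·σ_i + h_i·σ_(i+1) = 6(Δ_i − Δ_(i-1)) read
  2·σ_0 + 8·σ_1 + 2·σ_2 = 6(Δ_1 - Δ_0) = 33
  2·σ_1 + 10·σ_2 + 3·σ_3 = 6(Δ_2 - Δ_1) = 2
Natural end conditions: σ_0 = σ_3 = 0.
Solving the tridiagonal system: σ_0 = 0, σ_1 = 163/38, σ_2 = -25/38, σ_3 = 0.
On [3, 5], with S_1(t) = a_1 + b_1·(t - 3) + c_1·(t - 3)² + d_1·(t - 3)³: c_1 = σ_1/2 = 163/76, d_1 = (σ_2 - σ_1)/(6h_1) = -47/114, b_1 = Δ_1 - h_1(2σ_1 + σ_2)/6 = -187/114.

-1.6404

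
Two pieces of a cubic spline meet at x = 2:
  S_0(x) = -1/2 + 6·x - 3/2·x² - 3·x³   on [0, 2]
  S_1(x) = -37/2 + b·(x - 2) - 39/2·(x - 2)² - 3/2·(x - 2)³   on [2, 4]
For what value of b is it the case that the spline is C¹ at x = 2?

-36

S_0'(x) = 6 - 3·x - 9·x², so S_0'(2) = -36. On the right, S_1'(2) = b, so b = -36.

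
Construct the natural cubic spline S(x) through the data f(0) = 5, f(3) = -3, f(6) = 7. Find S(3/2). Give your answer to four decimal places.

Put M_i = S'' at the i-th knot. Here h = (3, 3) and Δ = (-8/3, 10/3), so the interior equations h_(i-1)·M_(i-1) + 2(h_(i-1)+h_i)·M_i + h_i·M_(i+1) = 6(Δ_i − Δ_(i-1)) read
  3·M_0 + 12·M_1 + 3·M_2 = 6(Δ_1 - Δ_0) = 36
Natural end conditions: M_0 = M_2 = 0.
Forward elimination and back-substitution give M_0 = 0, M_1 = 3, M_2 = 0.
On [0, 3], S(x) = 5 - 25/6·x + 0·x² + 1/6·x³.
With x = 3/2: S(3/2) = -11/16.

-0.6875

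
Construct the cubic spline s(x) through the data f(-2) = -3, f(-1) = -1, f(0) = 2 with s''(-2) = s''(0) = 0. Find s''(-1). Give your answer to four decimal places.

Put M_i = s'' at the i-th knot. Here h = (1, 1) and Δ = (2, 3), so the interior equations h_(i-1)·M_(i-1) + 2(h_(i-1)+h_i)·M_i + h_i·M_(i+1) = 6(Δ_i − Δ_(i-1)) read
  1·M_0 + 4·M_1 + 1·M_2 = 6(Δ_1 - Δ_0) = 6
Natural end conditions: M_0 = M_2 = 0.
Solving: M_0 = 0, M_1 = 3/2, M_2 = 0.

1.5000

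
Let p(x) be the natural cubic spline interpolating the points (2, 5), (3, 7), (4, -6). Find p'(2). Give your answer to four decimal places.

5.7500

With σ_i denoting the second derivative at x_i, h_i = 1, 1, and Δ_i = (y_(i+1) − y_i)/h_i = 2, -13:
  1·σ_0 + 4·σ_1 + 1·σ_2 = 6(Δ_1 - Δ_0) = -90
Natural end conditions: σ_0 = σ_2 = 0.
Solving: σ_0 = 0, σ_1 = -45/2, σ_2 = 0.
On [2, 3], p'(x) = b_0 + 2c_0·(x - 2) + 3d_0·(x - 2)² with b_0 = Δ_0 - h_0(2σ_0 + σ_1)/6 = 23/4, c_0 = σ_0/2 = 0, d_0 = (σ_1 - σ_0)/(6h_0) = -15/4. So p'(2) = 23/4.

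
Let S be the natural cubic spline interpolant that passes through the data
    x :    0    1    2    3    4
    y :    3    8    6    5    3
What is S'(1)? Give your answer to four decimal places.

1.0714

Write σ_i for S''(x_i). With h_i = 1, 1, 1, 1 and divided differences Δ_i = 5, -2, -1, -2, the continuity of S' gives the tridiagonal system
  1·σ_0 + 4·σ_1 + 1·σ_2 = 6(Δ_1 - Δ_0) = -42
  1·σ_1 + 4·σ_2 + 1·σ_3 = 6(Δ_2 - Δ_1) = 6
  1·σ_2 + 4·σ_3 + 1·σ_4 = 6(Δ_3 - Δ_2) = -6
Natural end conditions: σ_0 = σ_4 = 0.
Solving: σ_0 = 0, σ_1 = -165/14, σ_2 = 36/7, σ_3 = -39/14, σ_4 = 0.
On [1, 2], S'(x) = b_1 + 2c_1·(x - 1) + 3d_1·(x - 1)² with b_1 = Δ_1 - h_1(2σ_1 + σ_2)/6 = 15/14, c_1 = σ_1/2 = -165/28, d_1 = (σ_2 - σ_1)/(6h_1) = 79/28. So S'(1) = 15/14.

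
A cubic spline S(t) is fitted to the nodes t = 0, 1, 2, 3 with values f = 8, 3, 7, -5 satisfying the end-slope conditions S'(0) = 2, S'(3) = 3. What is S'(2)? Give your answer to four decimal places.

Put σ_i = S'' at the i-th knot. Here h = (1, 1, 1) and Δ = (-5, 4, -12), so the interior equations h_(i-1)·σ_(i-1) + 2(h_(i-1)+h_i)·σ_i + h_i·σ_(i+1) = 6(Δ_i − Δ_(i-1)) read
  1·σ_0 + 4·σ_1 + 1·σ_2 = 6(Δ_1 - Δ_0) = 54
  1·σ_1 + 4·σ_2 + 1·σ_3 = 6(Δ_2 - Δ_1) = -96
Clamped end conditions give two more equations: 2h_0·σ_0 + h_0·σ_1 = 6(Δ_0 - S'(0)) = -42 and h_2·σ_2 + 2h_2·σ_3 = 6(S'(3) - Δ_2) = 90.
Forward elimination and back-substitution give σ_0 = -584/15, σ_1 = 538/15, σ_2 = -758/15, σ_3 = 1054/15.
On [2, 3], S'(t) = b_2 + 2c_2·(t - 2) + 3d_2·(t - 2)² with b_2 = Δ_2 - h_2(2σ_2 + σ_3)/6 = -103/15, c_2 = σ_2/2 = -379/15, d_2 = (σ_3 - σ_2)/(6h_2) = 302/15. So S'(2) = -103/15.

-6.8667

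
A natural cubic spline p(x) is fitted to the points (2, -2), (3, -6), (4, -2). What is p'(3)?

Write m_i for p''(x_i). With h_i = 1, 1 and divided differences Δ_i = -4, 4, the continuity of p' gives the tridiagonal system
  1·m_0 + 4·m_1 + 1·m_2 = 6(Δ_1 - Δ_0) = 48
Natural end conditions: m_0 = m_2 = 0.
Forward elimination and back-substitution give m_0 = 0, m_1 = 12, m_2 = 0.
On [3, 4], p'(x) = b_1 + 2c_1·(x - 3) + 3d_1·(x - 3)² with b_1 = Δ_1 - h_1(2m_1 + m_2)/6 = 0, c_1 = m_1/2 = 6, d_1 = (m_2 - m_1)/(6h_1) = -2. So p'(3) = 0.

0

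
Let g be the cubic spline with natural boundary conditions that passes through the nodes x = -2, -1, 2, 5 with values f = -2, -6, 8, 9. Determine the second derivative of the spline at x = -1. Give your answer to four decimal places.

Write σ_i for g''(x_i). With h_i = 1, 3, 3 and divided differences Δ_i = -4, 14/3, 1/3, the continuity of g' gives the tridiagonal system
  1·σ_0 + 8·σ_1 + 3·σ_2 = 6(Δ_1 - Δ_0) = 52
  3·σ_1 + 12·σ_2 + 3·σ_3 = 6(Δ_2 - Δ_1) = -26
Natural end conditions: σ_0 = σ_3 = 0.
Hence σ_0 = 0, σ_1 = 234/29, σ_2 = -364/87, σ_3 = 0.

8.0690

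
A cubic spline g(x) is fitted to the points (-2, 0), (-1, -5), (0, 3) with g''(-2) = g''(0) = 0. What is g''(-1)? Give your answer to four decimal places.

19.5000

Put M_i = g'' at the i-th knot. Here h = (1, 1) and Δ = (-5, 8), so the interior equations h_(i-1)·M_(i-1) + 2(h_(i-1)+h_i)·M_i + h_i·M_(i+1) = 6(Δ_i − Δ_(i-1)) read
  1·M_0 + 4·M_1 + 1·M_2 = 6(Δ_1 - Δ_0) = 78
Natural end conditions: M_0 = M_2 = 0.
Hence M_0 = 0, M_1 = 39/2, M_2 = 0.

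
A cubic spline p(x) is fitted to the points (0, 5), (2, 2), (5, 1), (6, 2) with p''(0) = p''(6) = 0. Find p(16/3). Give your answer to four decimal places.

1.2820

Let M_i = p''(x_i). Step sizes h_i = 2, 3, 1; slopes of the chords Δ_i = (y_(i+1) - y_i)/h_i = -3/2, -1/3, 1.
  2·M_0 + 10·M_1 + 3·M_2 = 6(Δ_1 - Δ_0) = 7
  3·M_1 + 8·M_2 + 1·M_3 = 6(Δ_2 - Δ_1) = 8
Natural end conditions: M_0 = M_3 = 0.
Hence M_0 = 0, M_1 = 32/71, M_2 = 59/71, M_3 = 0.
On [5, 6], p(x) = 1 + 154/213·(x - 5) + 59/142·(x - 5)² - 59/426·(x - 5)³.
With (x - 5) = 1/3: p(16/3) = 7373/5751.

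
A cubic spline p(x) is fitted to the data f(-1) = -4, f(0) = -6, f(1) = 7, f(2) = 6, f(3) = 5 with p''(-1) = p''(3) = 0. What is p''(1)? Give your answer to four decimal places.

-30.4286

Put σ_i = p'' at the i-th knot. Here h = (1, 1, 1, 1) and Δ = (-2, 13, -1, -1), so the interior equations h_(i-1)·σ_(i-1) + 2(h_(i-1)+h_i)·σ_i + h_i·σ_(i+1) = 6(Δ_i − Δ_(i-1)) read
  1·σ_0 + 4·σ_1 + 1·σ_2 = 6(Δ_1 - Δ_0) = 90
  1·σ_1 + 4·σ_2 + 1·σ_3 = 6(Δ_2 - Δ_1) = -84
  1·σ_2 + 4·σ_3 + 1·σ_4 = 6(Δ_3 - Δ_2) = 0
Natural end conditions: σ_0 = σ_4 = 0.
Solving: σ_0 = 0, σ_1 = 843/28, σ_2 = -213/7, σ_3 = 213/28, σ_4 = 0.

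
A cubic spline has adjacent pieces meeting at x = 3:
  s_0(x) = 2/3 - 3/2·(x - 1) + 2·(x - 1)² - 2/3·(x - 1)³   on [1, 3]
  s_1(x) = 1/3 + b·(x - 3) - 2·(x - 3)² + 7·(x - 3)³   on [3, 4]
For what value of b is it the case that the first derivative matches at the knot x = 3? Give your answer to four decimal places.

-1.5000

s_0'(x) = -3/2 + 4·(x - 1) - 2·(x - 1)², so s_0'(3) = -3/2. On the right, s_1'(3) = b, so b = -3/2.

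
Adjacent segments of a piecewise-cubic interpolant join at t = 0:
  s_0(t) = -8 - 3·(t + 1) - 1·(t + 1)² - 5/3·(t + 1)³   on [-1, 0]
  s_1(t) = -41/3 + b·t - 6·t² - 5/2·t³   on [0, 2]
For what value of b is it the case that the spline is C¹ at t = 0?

-10

s_0'(t) = -3 - 2·(t + 1) - 5·(t + 1)², so s_0'(0) = -10. On the right, s_1'(0) = b, so b = -10.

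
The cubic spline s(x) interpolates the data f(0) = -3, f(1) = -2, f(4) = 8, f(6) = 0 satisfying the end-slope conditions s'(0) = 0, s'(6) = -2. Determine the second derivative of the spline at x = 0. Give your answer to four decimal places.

Put σ_i = s'' at the i-th knot. Here h = (1, 3, 2) and Δ = (1, 10/3, -4), so the interior equations h_(i-1)·σ_(i-1) + 2(h_(i-1)+h_i)·σ_i + h_i·σ_(i+1) = 6(Δ_i − Δ_(i-1)) read
  1·σ_0 + 8·σ_1 + 3·σ_2 = 6(Δ_1 - Δ_0) = 14
  3·σ_1 + 10·σ_2 + 2·σ_3 = 6(Δ_2 - Δ_1) = -44
Clamped end conditions give two more equations: 2h_0·σ_0 + h_0·σ_1 = 6(Δ_0 - s'(0)) = 6 and h_2·σ_2 + 2h_2·σ_3 = 6(s'(6) - Δ_2) = 12.
Hence σ_0 = 34/39, σ_1 = 166/39, σ_2 = -272/39, σ_3 = 253/39.

0.8718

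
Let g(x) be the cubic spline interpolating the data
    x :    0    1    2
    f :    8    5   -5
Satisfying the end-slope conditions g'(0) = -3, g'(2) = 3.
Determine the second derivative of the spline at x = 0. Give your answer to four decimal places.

Write M_i for g''(x_i). With h_i = 1, 1 and divided differences Δ_i = -3, -10, the continuity of g' gives the tridiagonal system
  1·M_0 + 4·M_1 + 1·M_2 = 6(Δ_1 - Δ_0) = -42
Clamped end conditions give two more equations: 2h_0·M_0 + h_0·M_1 = 6(Δ_0 - g'(0)) = 0 and h_1·M_1 + 2h_1·M_2 = 6(g'(2) - Δ_1) = 78.
Hence M_0 = 27/2, M_1 = -27, M_2 = 105/2.

13.5000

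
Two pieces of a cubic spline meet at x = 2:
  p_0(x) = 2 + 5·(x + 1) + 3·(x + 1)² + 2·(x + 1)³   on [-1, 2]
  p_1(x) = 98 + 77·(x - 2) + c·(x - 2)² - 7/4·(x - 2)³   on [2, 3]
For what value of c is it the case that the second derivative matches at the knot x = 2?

21

p_0''(x) = 6 + 12·(x + 1), so p_0''(2) = 42. On the right, p_1''(2) = 2c, so c = 21.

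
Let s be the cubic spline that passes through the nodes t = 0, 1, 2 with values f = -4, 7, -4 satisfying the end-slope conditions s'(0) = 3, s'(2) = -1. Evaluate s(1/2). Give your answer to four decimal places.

Write σ_i for s''(x_i). With h_i = 1, 1 and divided differences Δ_i = 11, -11, the continuity of s' gives the tridiagonal system
  1·σ_0 + 4·σ_1 + 1·σ_2 = 6(Δ_1 - Δ_0) = -132
Clamped end conditions give two more equations: 2h_0·σ_0 + h_0·σ_1 = 6(Δ_0 - s'(0)) = 48 and h_1·σ_1 + 2h_1·σ_2 = 6(s'(2) - Δ_1) = 60.
Forward elimination and back-substitution give σ_0 = 55, σ_1 = -62, σ_2 = 61.
On [0, 1], s(t) = -4 + 3·t + 55/2·t² - 39/2·t³.
With t = 1/2: s(1/2) = 31/16.

1.9375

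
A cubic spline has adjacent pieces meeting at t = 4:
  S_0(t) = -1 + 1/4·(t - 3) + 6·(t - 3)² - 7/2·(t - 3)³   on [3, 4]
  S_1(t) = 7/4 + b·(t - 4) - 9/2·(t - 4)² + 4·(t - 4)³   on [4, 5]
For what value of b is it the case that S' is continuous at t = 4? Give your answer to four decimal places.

S_0'(t) = 1/4 + 12·(t - 3) - 21/2·(t - 3)², so S_0'(4) = 7/4. On the right, S_1'(4) = b, so b = 7/4.

1.7500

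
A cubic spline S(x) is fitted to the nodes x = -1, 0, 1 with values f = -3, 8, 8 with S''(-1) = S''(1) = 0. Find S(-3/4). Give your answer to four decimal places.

0.3945

With m_i denoting the second derivative at x_i, h_i = 1, 1, and Δ_i = (y_(i+1) − y_i)/h_i = 11, 0:
  1·m_0 + 4·m_1 + 1·m_2 = 6(Δ_1 - Δ_0) = -66
Natural end conditions: m_0 = m_2 = 0.
Forward elimination and back-substitution give m_0 = 0, m_1 = -33/2, m_2 = 0.
On [-1, 0], S(x) = -3 + 55/4·(x + 1) + 0·(x + 1)² - 11/4·(x + 1)³.
With (x + 1) = 1/4: S(-3/4) = 101/256.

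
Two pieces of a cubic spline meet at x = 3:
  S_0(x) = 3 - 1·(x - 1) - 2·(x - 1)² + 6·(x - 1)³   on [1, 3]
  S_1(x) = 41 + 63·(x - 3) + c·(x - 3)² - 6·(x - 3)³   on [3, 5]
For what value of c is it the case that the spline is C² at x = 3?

S_0''(x) = -4 + 36·(x - 1), so S_0''(3) = 68. On the right, S_1''(3) = 2c, so c = 34.

34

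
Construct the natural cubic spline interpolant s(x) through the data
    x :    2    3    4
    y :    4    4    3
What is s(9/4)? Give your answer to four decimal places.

4.0586

Let σ_i = s''(x_i). Step sizes h_i = 1, 1; slopes of the chords Δ_i = (y_(i+1) - y_i)/h_i = 0, -1.
  1·σ_0 + 4·σ_1 + 1·σ_2 = 6(Δ_1 - Δ_0) = -6
Natural end conditions: σ_0 = σ_2 = 0.
Hence σ_0 = 0, σ_1 = -3/2, σ_2 = 0.
On [2, 3], s(x) = 4 + 1/4·(x - 2) + 0·(x - 2)² - 1/4·(x - 2)³.
With (x - 2) = 1/4: s(9/4) = 1039/256.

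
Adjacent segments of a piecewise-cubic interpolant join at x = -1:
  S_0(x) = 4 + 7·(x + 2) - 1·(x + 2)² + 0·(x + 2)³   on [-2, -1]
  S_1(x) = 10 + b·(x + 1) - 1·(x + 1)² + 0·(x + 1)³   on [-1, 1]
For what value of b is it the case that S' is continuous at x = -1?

5

S_0'(x) = 7 - 2·(x + 2) + 0·(x + 2)², so S_0'(-1) = 5. On the right, S_1'(-1) = b, so b = 5.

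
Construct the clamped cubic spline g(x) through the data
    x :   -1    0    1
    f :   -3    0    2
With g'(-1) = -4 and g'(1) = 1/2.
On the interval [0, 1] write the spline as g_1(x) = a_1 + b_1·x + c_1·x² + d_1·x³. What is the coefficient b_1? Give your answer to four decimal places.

With M_i denoting the second derivative at x_i, h_i = 1, 1, and Δ_i = (y_(i+1) − y_i)/h_i = 3, 2:
  1·M_0 + 4·M_1 + 1·M_2 = 6(Δ_1 - Δ_0) = -6
Clamped end conditions give two more equations: 2h_0·M_0 + h_0·M_1 = 6(Δ_0 - g'(-1)) = 42 and h_1·M_1 + 2h_1·M_2 = 6(g'(1) - Δ_1) = -9.
Solving: M_0 = 99/4, M_1 = -15/2, M_2 = -3/4.
On [0, 1], with g_1(x) = a_1 + b_1·x + c_1·x² + d_1·x³: c_1 = M_1/2 = -15/4, d_1 = (M_2 - M_1)/(6h_1) = 9/8, b_1 = Δ_1 - h_1(2M_1 + M_2)/6 = 37/8.

4.6250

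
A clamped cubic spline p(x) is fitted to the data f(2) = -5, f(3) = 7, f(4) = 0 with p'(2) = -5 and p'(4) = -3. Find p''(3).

Put M_i = p'' at the i-th knot. Here h = (1, 1) and Δ = (12, -7), so the interior equations h_(i-1)·M_(i-1) + 2(h_(i-1)+h_i)·M_i + h_i·M_(i+1) = 6(Δ_i − Δ_(i-1)) read
  1·M_0 + 4·M_1 + 1·M_2 = 6(Δ_1 - Δ_0) = -114
Clamped end conditions give two more equations: 2h_0·M_0 + h_0·M_1 = 6(Δ_0 - p'(2)) = 102 and h_1·M_1 + 2h_1·M_2 = 6(p'(4) - Δ_1) = 24.
Forward elimination and back-substitution give M_0 = 161/2, M_1 = -59, M_2 = 83/2.

-59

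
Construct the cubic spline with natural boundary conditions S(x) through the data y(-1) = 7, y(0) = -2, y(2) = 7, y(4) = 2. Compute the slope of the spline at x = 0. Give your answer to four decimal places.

-3.4545

Write m_i for S''(x_i). With h_i = 1, 2, 2 and divided differences Δ_i = -9, 9/2, -5/2, the continuity of S' gives the tridiagonal system
  1·m_0 + 6·m_1 + 2·m_2 = 6(Δ_1 - Δ_0) = 81
  2·m_1 + 8·m_2 + 2·m_3 = 6(Δ_2 - Δ_1) = -42
Natural end conditions: m_0 = m_3 = 0.
Forward elimination and back-substitution give m_0 = 0, m_1 = 183/11, m_2 = -207/22, m_3 = 0.
On [0, 2], S'(x) = b_1 + 2c_1·x + 3d_1·x² with b_1 = Δ_1 - h_1(2m_1 + m_2)/6 = -38/11, c_1 = m_1/2 = 183/22, d_1 = (m_2 - m_1)/(6h_1) = -191/88. So S'(0) = -38/11.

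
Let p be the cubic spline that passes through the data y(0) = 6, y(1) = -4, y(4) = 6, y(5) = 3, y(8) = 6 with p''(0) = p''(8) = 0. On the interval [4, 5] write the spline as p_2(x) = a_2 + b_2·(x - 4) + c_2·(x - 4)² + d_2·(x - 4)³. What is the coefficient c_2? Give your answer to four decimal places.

-5.2593

Let M_i = p''(x_i). Step sizes h_i = 1, 3, 1, 3; slopes of the chords Δ_i = (y_(i+1) - y_i)/h_i = -10, 10/3, -3, 1.
  1·M_0 + 8·M_1 + 3·M_2 = 6(Δ_1 - Δ_0) = 80
  3·M_1 + 8·M_2 + 1·M_3 = 6(Δ_2 - Δ_1) = -38
  1·M_2 + 8·M_3 + 3·M_4 = 6(Δ_3 - Δ_2) = 24
Natural end conditions: M_0 = M_4 = 0.
Solving: M_0 = 0, M_1 = 251/18, M_2 = -284/27, M_3 = 233/54, M_4 = 0.
On [4, 5], with p_2(x) = a_2 + b_2·(x - 4) + c_2·(x - 4)² + d_2·(x - 4)³: c_2 = M_2/2 = -142/27, d_2 = (M_3 - M_2)/(6h_2) = 89/36, b_2 = Δ_2 - h_2(2M_2 + M_3)/6 = -23/108.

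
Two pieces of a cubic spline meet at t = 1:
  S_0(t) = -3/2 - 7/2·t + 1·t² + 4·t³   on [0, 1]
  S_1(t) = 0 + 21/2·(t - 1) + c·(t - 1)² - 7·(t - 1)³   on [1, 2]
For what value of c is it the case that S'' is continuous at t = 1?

13

S_0''(t) = 2 + 24·t, so S_0''(1) = 26. On the right, S_1''(1) = 2c, so c = 13.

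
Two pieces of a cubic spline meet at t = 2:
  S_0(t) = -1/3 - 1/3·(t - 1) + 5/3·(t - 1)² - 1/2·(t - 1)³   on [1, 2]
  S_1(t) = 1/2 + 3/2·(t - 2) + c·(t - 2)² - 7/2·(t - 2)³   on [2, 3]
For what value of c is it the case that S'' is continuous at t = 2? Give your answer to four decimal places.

0.1667

S_0''(t) = 10/3 - 3·(t - 1), so S_0''(2) = 1/3. On the right, S_1''(2) = 2c, so c = 1/6.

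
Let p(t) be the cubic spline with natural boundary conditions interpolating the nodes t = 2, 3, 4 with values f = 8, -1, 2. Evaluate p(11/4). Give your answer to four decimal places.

With M_i denoting the second derivative at x_i, h_i = 1, 1, and Δ_i = (y_(i+1) − y_i)/h_i = -9, 3:
  1·M_0 + 4·M_1 + 1·M_2 = 6(Δ_1 - Δ_0) = 72
Natural end conditions: M_0 = M_2 = 0.
Hence M_0 = 0, M_1 = 18, M_2 = 0.
On [2, 3], p(t) = 8 - 12·(t - 2) + 0·(t - 2)² + 3·(t - 2)³.
With (t - 2) = 3/4: p(11/4) = 17/64.

0.2656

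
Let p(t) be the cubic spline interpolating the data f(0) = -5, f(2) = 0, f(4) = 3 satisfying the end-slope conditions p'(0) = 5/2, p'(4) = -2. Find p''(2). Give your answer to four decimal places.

With M_i denoting the second derivative at x_i, h_i = 2, 2, and Δ_i = (y_(i+1) − y_i)/h_i = 5/2, 3/2:
  2·M_0 + 8·M_1 + 2·M_2 = 6(Δ_1 - Δ_0) = -6
Clamped end conditions give two more equations: 2h_0·M_0 + h_0·M_1 = 6(Δ_0 - p'(0)) = 0 and h_1·M_1 + 2h_1·M_2 = 6(p'(4) - Δ_1) = -21.
Hence M_0 = -3/8, M_1 = 3/4, M_2 = -45/8.

0.7500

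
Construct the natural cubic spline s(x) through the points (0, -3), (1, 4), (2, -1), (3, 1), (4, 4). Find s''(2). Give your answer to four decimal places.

16.7143

Write M_i for s''(x_i). With h_i = 1, 1, 1, 1 and divided differences Δ_i = 7, -5, 2, 3, the continuity of s' gives the tridiagonal system
  1·M_0 + 4·M_1 + 1·M_2 = 6(Δ_1 - Δ_0) = -72
  1·M_1 + 4·M_2 + 1·M_3 = 6(Δ_2 - Δ_1) = 42
  1·M_2 + 4·M_3 + 1·M_4 = 6(Δ_3 - Δ_2) = 6
Natural end conditions: M_0 = M_4 = 0.
Solving: M_0 = 0, M_1 = -621/28, M_2 = 117/7, M_3 = -75/28, M_4 = 0.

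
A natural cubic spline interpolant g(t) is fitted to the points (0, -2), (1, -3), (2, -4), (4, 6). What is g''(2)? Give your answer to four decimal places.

Write M_i for g''(x_i). With h_i = 1, 1, 2 and divided differences Δ_i = -1, -1, 5, the continuity of g' gives the tridiagonal system
  1·M_0 + 4·M_1 + 1·M_2 = 6(Δ_1 - Δ_0) = 0
  1·M_1 + 6·M_2 + 2·M_3 = 6(Δ_2 - Δ_1) = 36
Natural end conditions: M_0 = M_3 = 0.
Forward elimination and back-substitution give M_0 = 0, M_1 = -36/23, M_2 = 144/23, M_3 = 0.

6.2609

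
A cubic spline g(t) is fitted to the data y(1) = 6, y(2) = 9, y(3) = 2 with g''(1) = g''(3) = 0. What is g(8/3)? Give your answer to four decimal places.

5.0741

Let m_i = g''(x_i). Step sizes h_i = 1, 1; slopes of the chords Δ_i = (y_(i+1) - y_i)/h_i = 3, -7.
  1·m_0 + 4·m_1 + 1·m_2 = 6(Δ_1 - Δ_0) = -60
Natural end conditions: m_0 = m_2 = 0.
Solving: m_0 = 0, m_1 = -15, m_2 = 0.
On [2, 3], g(t) = 9 - 2·(t - 2) - 15/2·(t - 2)² + 5/2·(t - 2)³.
With (t - 2) = 2/3: g(8/3) = 137/27.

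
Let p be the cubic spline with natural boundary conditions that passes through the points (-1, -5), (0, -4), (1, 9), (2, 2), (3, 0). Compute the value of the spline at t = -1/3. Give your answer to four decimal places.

-6.0860

Let M_i = p''(x_i). Step sizes h_i = 1, 1, 1, 1; slopes of the chords Δ_i = (y_(i+1) - y_i)/h_i = 1, 13, -7, -2.
  1·M_0 + 4·M_1 + 1·M_2 = 6(Δ_1 - Δ_0) = 72
  1·M_1 + 4·M_2 + 1·M_3 = 6(Δ_2 - Δ_1) = -120
  1·M_2 + 4·M_3 + 1·M_4 = 6(Δ_3 - Δ_2) = 30
Natural end conditions: M_0 = M_4 = 0.
Forward elimination and back-substitution give M_0 = 0, M_1 = 795/28, M_2 = -291/7, M_3 = 501/28, M_4 = 0.
On [-1, 0], p(t) = -5 - 209/56·(t + 1) + 0·(t + 1)² + 265/56·(t + 1)³.
With (t + 1) = 2/3: p(-1/3) = -4601/756.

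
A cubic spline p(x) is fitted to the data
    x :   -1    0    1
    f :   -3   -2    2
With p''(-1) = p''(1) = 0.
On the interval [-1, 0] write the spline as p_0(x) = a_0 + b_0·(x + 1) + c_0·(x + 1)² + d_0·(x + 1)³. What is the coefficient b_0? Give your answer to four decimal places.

Write M_i for p''(x_i). With h_i = 1, 1 and divided differences Δ_i = 1, 4, the continuity of p' gives the tridiagonal system
  1·M_0 + 4·M_1 + 1·M_2 = 6(Δ_1 - Δ_0) = 18
Natural end conditions: M_0 = M_2 = 0.
Solving the tridiagonal system: M_0 = 0, M_1 = 9/2, M_2 = 0.
On [-1, 0], with p_0(x) = a_0 + b_0·(x + 1) + c_0·(x + 1)² + d_0·(x + 1)³: c_0 = M_0/2 = 0, d_0 = (M_1 - M_0)/(6h_0) = 3/4, b_0 = Δ_0 - h_0(2M_0 + M_1)/6 = 1/4.

0.2500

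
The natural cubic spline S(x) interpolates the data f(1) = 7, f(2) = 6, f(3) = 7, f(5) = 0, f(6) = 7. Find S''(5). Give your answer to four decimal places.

13.8443

Put M_i = S'' at the i-th knot. Here h = (1, 1, 2, 1) and Δ = (-1, 1, -7/2, 7), so the interior equations h_(i-1)·M_(i-1) + 2(h_(i-1)+h_i)·M_i + h_i·M_(i+1) = 6(Δ_i − Δ_(i-1)) read
  1·M_0 + 4·M_1 + 1·M_2 = 6(Δ_1 - Δ_0) = 12
  1·M_1 + 6·M_2 + 2·M_3 = 6(Δ_2 - Δ_1) = -27
  2·M_2 + 6·M_3 + 1·M_4 = 6(Δ_3 - Δ_2) = 63
Natural end conditions: M_0 = M_4 = 0.
Forward elimination and back-substitution give M_0 = 0, M_1 = 336/61, M_2 = -612/61, M_3 = 1689/122, M_4 = 0.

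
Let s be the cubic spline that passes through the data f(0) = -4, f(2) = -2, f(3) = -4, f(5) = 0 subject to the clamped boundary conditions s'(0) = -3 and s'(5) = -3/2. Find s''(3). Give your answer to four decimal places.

Put m_i = s'' at the i-th knot. Here h = (2, 1, 2) and Δ = (1, -2, 2), so the interior equations h_(i-1)·m_(i-1) + 2(h_(i-1)+h_i)·m_i + h_i·m_(i+1) = 6(Δ_i − Δ_(i-1)) read
  2·m_0 + 6·m_1 + 1·m_2 = 6(Δ_1 - Δ_0) = -18
  1·m_1 + 6·m_2 + 2·m_3 = 6(Δ_2 - Δ_1) = 24
Clamped end conditions give two more equations: 2h_0·m_0 + h_0·m_1 = 6(Δ_0 - s'(0)) = 24 and h_2·m_2 + 2h_2·m_3 = 6(s'(5) - Δ_2) = -21.
Forward elimination and back-substitution give m_0 = 315/32, m_1 = -123/16, m_2 = 135/16, m_3 = -303/32.

8.4375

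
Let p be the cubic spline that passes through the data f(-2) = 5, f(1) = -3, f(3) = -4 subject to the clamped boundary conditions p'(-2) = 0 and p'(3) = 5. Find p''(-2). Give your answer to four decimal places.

-2.9667

Write m_i for p''(x_i). With h_i = 3, 2 and divided differences Δ_i = -8/3, -1/2, the continuity of p' gives the tridiagonal system
  3·m_0 + 10·m_1 + 2·m_2 = 6(Δ_1 - Δ_0) = 13
Clamped end conditions give two more equations: 2h_0·m_0 + h_0·m_1 = 6(Δ_0 - p'(-2)) = -16 and h_1·m_1 + 2h_1·m_2 = 6(p'(3) - Δ_1) = 33.
Forward elimination and back-substitution give m_0 = -89/30, m_1 = 3/5, m_2 = 159/20.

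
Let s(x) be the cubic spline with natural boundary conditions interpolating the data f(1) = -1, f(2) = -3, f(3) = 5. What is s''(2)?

Let M_i = s''(x_i). Step sizes h_i = 1, 1; slopes of the chords Δ_i = (y_(i+1) - y_i)/h_i = -2, 8.
  1·M_0 + 4·M_1 + 1·M_2 = 6(Δ_1 - Δ_0) = 60
Natural end conditions: M_0 = M_2 = 0.
Hence M_0 = 0, M_1 = 15, M_2 = 0.

15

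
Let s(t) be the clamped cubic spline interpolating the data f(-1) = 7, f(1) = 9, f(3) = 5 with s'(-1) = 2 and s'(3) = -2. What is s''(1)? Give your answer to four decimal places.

Let M_i = s''(x_i). Step sizes h_i = 2, 2; slopes of the chords Δ_i = (y_(i+1) - y_i)/h_i = 1, -2.
  2·M_0 + 8·M_1 + 2·M_2 = 6(Δ_1 - Δ_0) = -18
Clamped end conditions give two more equations: 2h_0·M_0 + h_0·M_1 = 6(Δ_0 - s'(-1)) = -6 and h_1·M_1 + 2h_1·M_2 = 6(s'(3) - Δ_1) = 0.
Forward elimination and back-substitution give M_0 = -1/4, M_1 = -5/2, M_2 = 5/4.

-2.5000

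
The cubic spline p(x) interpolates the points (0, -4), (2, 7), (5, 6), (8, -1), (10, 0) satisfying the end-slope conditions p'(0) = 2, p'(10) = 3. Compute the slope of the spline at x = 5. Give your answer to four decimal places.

-2.8611

Put M_i = p'' at the i-th knot. Here h = (2, 3, 3, 2) and Δ = (11/2, -1/3, -7/3, 1/2), so the interior equations h_(i-1)·M_(i-1) + 2(h_(i-1)+h_i)·M_i + h_i·M_(i+1) = 6(Δ_i − Δ_(i-1)) read
  2·M_0 + 10·M_1 + 3·M_2 = 6(Δ_1 - Δ_0) = -35
  3·M_1 + 12·M_2 + 3·M_3 = 6(Δ_2 - Δ_1) = -12
  3·M_2 + 10·M_3 + 2·M_4 = 6(Δ_3 - Δ_2) = 17
Clamped end conditions give two more equations: 2h_0·M_0 + h_0·M_1 = 6(Δ_0 - p'(0)) = 21 and h_3·M_3 + 2h_3·M_4 = 6(p'(10) - Δ_3) = 15.
Solving: M_0 = 70/9, M_1 = -91/18, M_2 = 0, M_3 = 19/18, M_4 = 29/9.
On [5, 8], p'(x) = b_2 + 2c_2·(x - 5) + 3d_2·(x - 5)² with b_2 = Δ_2 - h_2(2M_2 + M_3)/6 = -103/36, c_2 = M_2/2 = 0, d_2 = (M_3 - M_2)/(6h_2) = 19/324. So p'(5) = -103/36.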